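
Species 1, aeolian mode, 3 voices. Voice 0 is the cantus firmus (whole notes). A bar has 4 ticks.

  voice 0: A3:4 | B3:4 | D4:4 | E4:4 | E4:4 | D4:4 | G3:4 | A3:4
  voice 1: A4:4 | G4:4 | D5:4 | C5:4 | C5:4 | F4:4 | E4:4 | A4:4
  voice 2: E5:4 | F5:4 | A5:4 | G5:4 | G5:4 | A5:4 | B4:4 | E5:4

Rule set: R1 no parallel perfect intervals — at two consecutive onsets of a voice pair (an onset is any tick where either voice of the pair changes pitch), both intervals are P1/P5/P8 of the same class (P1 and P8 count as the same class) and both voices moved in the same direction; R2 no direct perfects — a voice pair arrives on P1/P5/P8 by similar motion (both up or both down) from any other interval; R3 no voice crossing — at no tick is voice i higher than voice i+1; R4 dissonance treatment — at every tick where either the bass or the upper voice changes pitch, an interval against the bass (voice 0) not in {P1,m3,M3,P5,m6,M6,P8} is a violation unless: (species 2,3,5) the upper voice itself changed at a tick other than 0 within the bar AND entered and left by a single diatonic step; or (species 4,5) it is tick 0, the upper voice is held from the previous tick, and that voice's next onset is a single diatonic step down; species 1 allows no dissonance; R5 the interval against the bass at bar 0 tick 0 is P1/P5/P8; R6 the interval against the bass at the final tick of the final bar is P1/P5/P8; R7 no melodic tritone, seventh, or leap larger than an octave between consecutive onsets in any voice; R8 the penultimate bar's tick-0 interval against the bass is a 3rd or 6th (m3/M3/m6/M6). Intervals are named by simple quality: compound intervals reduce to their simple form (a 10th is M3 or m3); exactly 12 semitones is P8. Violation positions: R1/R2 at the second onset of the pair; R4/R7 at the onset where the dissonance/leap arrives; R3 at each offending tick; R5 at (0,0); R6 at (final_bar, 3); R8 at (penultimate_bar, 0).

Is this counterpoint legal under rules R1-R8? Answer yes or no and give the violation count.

bar 0: v0=A3 v1=A4 v2=E5 (P5)
bar 1: v0=B3 v1=G4 v2=F5 (TT)
bar 2: v0=D4 v1=D5 v2=A5 (P5)
bar 3: v0=E4 v1=C5 v2=G5 (m3)
bar 4: v0=E4 v1=C5 v2=G5 (m3)
bar 5: v0=D4 v1=F4 v2=A5 (P5)
bar 6: v0=G3 v1=E4 v2=B4 (M3)
bar 7: v0=A3 v1=A4 v2=E5 (P5)
  R4 @ bar1.0: B3/F5 TT untreated
  R2 @ bar2.0: B3/G4 m6 -> D4/D5 P8 similar
  R2 @ bar2.0: B3/F5 TT -> D4/A5 P5 similar
  R2 @ bar2.0: G4/F5 m7 -> D5/A5 P5 similar
  R1 @ bar3.0: D5/A5 P5 -> C5/G5 P5 similar
  R2 @ bar6.0: F4/A5 M3 -> E4/B4 P5 similar
  R7 @ bar6.0: A5->B4 leap 10st
  R1 @ bar7.0: E4/B4 P5 -> A4/E5 P5 similar
  R2 @ bar7.0: G3/E4 M6 -> A3/A4 P8 similar
  R2 @ bar7.0: G3/B4 M3 -> A3/E5 P5 similar

No (10 violations)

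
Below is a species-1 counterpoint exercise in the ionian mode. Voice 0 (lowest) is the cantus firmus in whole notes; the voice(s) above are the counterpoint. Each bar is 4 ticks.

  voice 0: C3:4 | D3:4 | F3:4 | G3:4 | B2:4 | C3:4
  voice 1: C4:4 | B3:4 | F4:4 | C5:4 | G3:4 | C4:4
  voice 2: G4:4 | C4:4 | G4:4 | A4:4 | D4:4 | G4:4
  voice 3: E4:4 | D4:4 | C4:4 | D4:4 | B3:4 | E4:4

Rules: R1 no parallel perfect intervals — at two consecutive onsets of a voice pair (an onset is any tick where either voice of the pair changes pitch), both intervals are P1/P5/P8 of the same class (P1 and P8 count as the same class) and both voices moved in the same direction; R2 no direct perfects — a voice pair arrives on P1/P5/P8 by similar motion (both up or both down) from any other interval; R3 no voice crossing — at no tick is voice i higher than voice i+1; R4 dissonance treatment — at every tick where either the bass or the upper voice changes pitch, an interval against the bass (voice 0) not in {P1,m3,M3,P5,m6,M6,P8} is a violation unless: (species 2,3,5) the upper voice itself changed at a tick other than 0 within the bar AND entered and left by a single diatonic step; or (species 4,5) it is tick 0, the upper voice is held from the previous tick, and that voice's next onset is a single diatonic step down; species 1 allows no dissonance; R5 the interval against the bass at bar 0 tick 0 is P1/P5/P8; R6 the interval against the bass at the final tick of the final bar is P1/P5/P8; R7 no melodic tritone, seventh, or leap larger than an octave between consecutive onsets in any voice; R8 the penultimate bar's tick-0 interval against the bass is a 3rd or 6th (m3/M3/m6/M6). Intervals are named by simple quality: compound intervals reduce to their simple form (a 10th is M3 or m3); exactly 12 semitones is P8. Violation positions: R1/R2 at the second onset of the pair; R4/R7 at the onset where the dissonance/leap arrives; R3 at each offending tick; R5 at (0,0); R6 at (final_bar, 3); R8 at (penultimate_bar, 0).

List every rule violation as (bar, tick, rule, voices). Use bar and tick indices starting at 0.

bar 0: v0=C3 v1=C4 v2=G4 v3=E4 downbeat M3
bar 1: v0=D3 v1=B3 v2=C4 v3=D4 downbeat P8
bar 2: v0=F3 v1=F4 v2=G4 v3=C4 downbeat P5
bar 3: v0=G3 v1=C5 v2=A4 v3=D4 downbeat P5
bar 4: v0=B2 v1=G3 v2=D4 v3=B3 downbeat P8
bar 5: v0=C3 v1=C4 v2=G4 v3=E4 downbeat M3
  -> R3 @ bar 0 tick 0 v(2, 3): G4 above E4
  -> R5 @ bar 0 tick 0 v(0, 3): opens on M3
  -> R3 @ bar 0 tick 1 v(2, 3): G4 above E4
  -> R3 @ bar 0 tick 2 v(2, 3): G4 above E4
  -> R3 @ bar 0 tick 3 v(2, 3): G4 above E4
  -> R4 @ bar 1 tick 0 v(0, 2): D3/C4 m7 untreated
  -> R2 @ bar 2 tick 0 v(0, 1): D3/B3 M6 -> F3/F4 P8 similar
  -> R3 @ bar 2 tick 0 v(2, 3): G4 above C4
  -> R4 @ bar 2 tick 0 v(0, 2): F3/G4 M2 untreated
  -> R7 @ bar 2 tick 0 v(1,): B3->F4 leap 6st
  -> R3 @ bar 2 tick 1 v(2, 3): G4 above C4
  -> R3 @ bar 2 tick 2 v(2, 3): G4 above C4
  -> R3 @ bar 2 tick 3 v(2, 3): G4 above C4
  -> R1 @ bar 3 tick 0 v(0, 3): F3/C4 P5 -> G3/D4 P5 similar
  -> R1 @ bar 3 tick 0 v(2, 3): G4/C4 P5 -> A4/D4 P5 similar
  -> R3 @ bar 3 tick 0 v(1, 2): C5 above A4
  -> R3 @ bar 3 tick 0 v(2, 3): A4 above D4
  -> R4 @ bar 3 tick 0 v(0, 1): G3/C5 P4 untreated
  -> R4 @ bar 3 tick 0 v(0, 2): G3/A4 M2 untreated
  -> R3 @ bar 3 tick 1 v(1, 2): C5 above A4
  -> R3 @ bar 3 tick 1 v(2, 3): A4 above D4
  -> R3 @ bar 3 tick 2 v(1, 2): C5 above A4
  -> R3 @ bar 3 tick 2 v(2, 3): A4 above D4
  -> R3 @ bar 3 tick 3 v(1, 2): C5 above A4
  -> R3 @ bar 3 tick 3 v(2, 3): A4 above D4
  -> R2 @ bar 4 tick 0 v(0, 3): G3/D4 P5 -> B2/B3 P8 similar
  -> R2 @ bar 4 tick 0 v(1, 2): C5/A4 m3 -> G3/D4 P5 similar
  -> R3 @ bar 4 tick 0 v(2, 3): D4 above B3
  -> R7 @ bar 4 tick 0 v(1,): C5->G3 leap 17st
  -> R8 @ bar 4 tick 0 v(0, 3): penult P8 not 3rd/6th
  -> R3 @ bar 4 tick 1 v(2, 3): D4 above B3
  -> R3 @ bar 4 tick 2 v(2, 3): D4 above B3
  -> R3 @ bar 4 tick 3 v(2, 3): D4 above B3
  -> R1 @ bar 5 tick 0 v(1, 2): G3/D4 P5 -> C4/G4 P5 similar
  -> R2 @ bar 5 tick 0 v(0, 1): B2/G3 m6 -> C3/C4 P8 similar
  -> R2 @ bar 5 tick 0 v(0, 2): B2/D4 m3 -> C3/G4 P5 similar
  -> R3 @ bar 5 tick 0 v(2, 3): G4 above E4
  -> R3 @ bar 5 tick 1 v(2, 3): G4 above E4
  -> R3 @ bar 5 tick 2 v(2, 3): G4 above E4
  -> R3 @ bar 5 tick 3 v(2, 3): G4 above E4
  -> R6 @ bar 5 tick 3 v(0, 3): closes on M3

(0, 0, R3, (2, 3))
(0, 0, R5, (0, 3))
(0, 1, R3, (2, 3))
(0, 2, R3, (2, 3))
(0, 3, R3, (2, 3))
(1, 0, R4, (0, 2))
(2, 0, R2, (0, 1))
(2, 0, R3, (2, 3))
(2, 0, R4, (0, 2))
(2, 0, R7, (1,))
(2, 1, R3, (2, 3))
(2, 2, R3, (2, 3))
(2, 3, R3, (2, 3))
(3, 0, R1, (0, 3))
(3, 0, R1, (2, 3))
(3, 0, R3, (1, 2))
(3, 0, R3, (2, 3))
(3, 0, R4, (0, 1))
(3, 0, R4, (0, 2))
(3, 1, R3, (1, 2))
(3, 1, R3, (2, 3))
(3, 2, R3, (1, 2))
(3, 2, R3, (2, 3))
(3, 3, R3, (1, 2))
(3, 3, R3, (2, 3))
(4, 0, R2, (0, 3))
(4, 0, R2, (1, 2))
(4, 0, R3, (2, 3))
(4, 0, R7, (1,))
(4, 0, R8, (0, 3))
(4, 1, R3, (2, 3))
(4, 2, R3, (2, 3))
(4, 3, R3, (2, 3))
(5, 0, R1, (1, 2))
(5, 0, R2, (0, 1))
(5, 0, R2, (0, 2))
(5, 0, R3, (2, 3))
(5, 1, R3, (2, 3))
(5, 2, R3, (2, 3))
(5, 3, R3, (2, 3))
(5, 3, R6, (0, 3))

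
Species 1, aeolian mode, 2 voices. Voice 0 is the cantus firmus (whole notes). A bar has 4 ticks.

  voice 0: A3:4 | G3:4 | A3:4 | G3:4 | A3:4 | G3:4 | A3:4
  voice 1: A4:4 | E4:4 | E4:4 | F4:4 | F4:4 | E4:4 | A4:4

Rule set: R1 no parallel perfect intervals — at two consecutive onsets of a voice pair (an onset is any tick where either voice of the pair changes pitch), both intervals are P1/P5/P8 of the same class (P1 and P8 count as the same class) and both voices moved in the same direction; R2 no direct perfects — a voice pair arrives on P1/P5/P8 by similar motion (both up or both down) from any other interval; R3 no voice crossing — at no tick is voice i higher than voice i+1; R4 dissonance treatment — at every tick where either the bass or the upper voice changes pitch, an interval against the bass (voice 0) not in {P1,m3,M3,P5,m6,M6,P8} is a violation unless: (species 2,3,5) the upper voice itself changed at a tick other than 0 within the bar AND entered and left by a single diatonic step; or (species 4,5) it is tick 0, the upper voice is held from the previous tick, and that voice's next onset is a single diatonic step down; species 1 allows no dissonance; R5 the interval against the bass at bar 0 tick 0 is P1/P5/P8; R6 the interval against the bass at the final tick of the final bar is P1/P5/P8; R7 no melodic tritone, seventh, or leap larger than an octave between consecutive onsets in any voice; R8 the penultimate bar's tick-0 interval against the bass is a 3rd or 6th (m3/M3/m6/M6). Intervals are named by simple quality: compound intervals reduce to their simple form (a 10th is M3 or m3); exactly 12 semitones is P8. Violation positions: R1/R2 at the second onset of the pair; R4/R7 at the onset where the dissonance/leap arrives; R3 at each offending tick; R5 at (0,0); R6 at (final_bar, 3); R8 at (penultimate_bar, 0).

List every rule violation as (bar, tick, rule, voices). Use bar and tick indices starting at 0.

(3, 0, R4, (0, 1))
(6, 0, R2, (0, 1))

bar 0: v0=A3 v1=A4 downbeat P8
bar 1: v0=G3 v1=E4 downbeat M6
bar 2: v0=A3 v1=E4 downbeat P5
bar 3: v0=G3 v1=F4 downbeat m7
bar 4: v0=A3 v1=F4 downbeat m6
bar 5: v0=G3 v1=E4 downbeat M6
bar 6: v0=A3 v1=A4 downbeat P8
  -> R4 @ bar 3 tick 0 v(0, 1): G3/F4 m7 untreated
  -> R2 @ bar 6 tick 0 v(0, 1): G3/E4 M6 -> A3/A4 P8 similar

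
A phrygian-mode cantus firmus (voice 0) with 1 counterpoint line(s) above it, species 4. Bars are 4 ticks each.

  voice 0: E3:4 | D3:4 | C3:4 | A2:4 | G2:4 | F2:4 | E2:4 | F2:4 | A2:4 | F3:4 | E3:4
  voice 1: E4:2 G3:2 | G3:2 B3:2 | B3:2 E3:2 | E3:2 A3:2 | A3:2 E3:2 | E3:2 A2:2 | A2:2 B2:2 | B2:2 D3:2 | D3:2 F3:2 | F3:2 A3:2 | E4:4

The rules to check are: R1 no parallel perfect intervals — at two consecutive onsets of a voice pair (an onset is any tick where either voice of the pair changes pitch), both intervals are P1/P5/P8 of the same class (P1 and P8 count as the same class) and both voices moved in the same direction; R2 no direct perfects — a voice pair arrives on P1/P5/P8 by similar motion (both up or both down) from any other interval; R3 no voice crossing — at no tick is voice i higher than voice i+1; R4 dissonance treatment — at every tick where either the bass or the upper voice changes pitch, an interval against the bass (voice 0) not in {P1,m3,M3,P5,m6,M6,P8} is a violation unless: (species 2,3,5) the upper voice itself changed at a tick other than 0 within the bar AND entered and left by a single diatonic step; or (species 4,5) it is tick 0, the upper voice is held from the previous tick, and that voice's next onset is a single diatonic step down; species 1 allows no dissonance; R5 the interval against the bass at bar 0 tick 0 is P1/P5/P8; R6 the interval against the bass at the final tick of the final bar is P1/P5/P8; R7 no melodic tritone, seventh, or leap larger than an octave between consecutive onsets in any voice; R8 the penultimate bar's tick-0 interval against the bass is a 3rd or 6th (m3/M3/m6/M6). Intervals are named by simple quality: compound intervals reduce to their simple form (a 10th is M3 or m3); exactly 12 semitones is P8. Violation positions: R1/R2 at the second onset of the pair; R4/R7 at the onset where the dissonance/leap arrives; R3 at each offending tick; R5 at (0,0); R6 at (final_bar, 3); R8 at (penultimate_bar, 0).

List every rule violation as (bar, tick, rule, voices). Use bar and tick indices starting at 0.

bar 0: v0=E3 v1=E4 downbeat P8
bar 1: v0=D3 v1=G3 downbeat P4
bar 2: v0=C3 v1=B3 downbeat M7
bar 3: v0=A2 v1=E3 downbeat P5
bar 4: v0=G2 v1=A3 downbeat M2
bar 5: v0=F2 v1=E3 downbeat M7
bar 6: v0=E2 v1=A2 downbeat P4
bar 7: v0=F2 v1=B2 downbeat TT
bar 8: v0=A2 v1=D3 downbeat P4
bar 9: v0=F3 v1=F3 downbeat P1
bar 10: v0=E3 v1=E4 downbeat P8
  -> R4 @ bar 1 tick 0 v(0, 1): D3/G3 P4 untreated
  -> R4 @ bar 2 tick 0 v(0, 1): C3/B3 M7 untreated
  -> R4 @ bar 4 tick 0 v(0, 1): G2/A3 M2 untreated
  -> R4 @ bar 5 tick 0 v(0, 1): F2/E3 M7 untreated
  -> R4 @ bar 6 tick 0 v(0, 1): E2/A2 P4 untreated
  -> R4 @ bar 7 tick 0 v(0, 1): F2/B2 TT untreated
  -> R4 @ bar 8 tick 0 v(0, 1): A2/D3 P4 untreated
  -> R8 @ bar 9 tick 0 v(0, 1): penult P1 not 3rd/6th

(1, 0, R4, (0, 1))
(2, 0, R4, (0, 1))
(4, 0, R4, (0, 1))
(5, 0, R4, (0, 1))
(6, 0, R4, (0, 1))
(7, 0, R4, (0, 1))
(8, 0, R4, (0, 1))
(9, 0, R8, (0, 1))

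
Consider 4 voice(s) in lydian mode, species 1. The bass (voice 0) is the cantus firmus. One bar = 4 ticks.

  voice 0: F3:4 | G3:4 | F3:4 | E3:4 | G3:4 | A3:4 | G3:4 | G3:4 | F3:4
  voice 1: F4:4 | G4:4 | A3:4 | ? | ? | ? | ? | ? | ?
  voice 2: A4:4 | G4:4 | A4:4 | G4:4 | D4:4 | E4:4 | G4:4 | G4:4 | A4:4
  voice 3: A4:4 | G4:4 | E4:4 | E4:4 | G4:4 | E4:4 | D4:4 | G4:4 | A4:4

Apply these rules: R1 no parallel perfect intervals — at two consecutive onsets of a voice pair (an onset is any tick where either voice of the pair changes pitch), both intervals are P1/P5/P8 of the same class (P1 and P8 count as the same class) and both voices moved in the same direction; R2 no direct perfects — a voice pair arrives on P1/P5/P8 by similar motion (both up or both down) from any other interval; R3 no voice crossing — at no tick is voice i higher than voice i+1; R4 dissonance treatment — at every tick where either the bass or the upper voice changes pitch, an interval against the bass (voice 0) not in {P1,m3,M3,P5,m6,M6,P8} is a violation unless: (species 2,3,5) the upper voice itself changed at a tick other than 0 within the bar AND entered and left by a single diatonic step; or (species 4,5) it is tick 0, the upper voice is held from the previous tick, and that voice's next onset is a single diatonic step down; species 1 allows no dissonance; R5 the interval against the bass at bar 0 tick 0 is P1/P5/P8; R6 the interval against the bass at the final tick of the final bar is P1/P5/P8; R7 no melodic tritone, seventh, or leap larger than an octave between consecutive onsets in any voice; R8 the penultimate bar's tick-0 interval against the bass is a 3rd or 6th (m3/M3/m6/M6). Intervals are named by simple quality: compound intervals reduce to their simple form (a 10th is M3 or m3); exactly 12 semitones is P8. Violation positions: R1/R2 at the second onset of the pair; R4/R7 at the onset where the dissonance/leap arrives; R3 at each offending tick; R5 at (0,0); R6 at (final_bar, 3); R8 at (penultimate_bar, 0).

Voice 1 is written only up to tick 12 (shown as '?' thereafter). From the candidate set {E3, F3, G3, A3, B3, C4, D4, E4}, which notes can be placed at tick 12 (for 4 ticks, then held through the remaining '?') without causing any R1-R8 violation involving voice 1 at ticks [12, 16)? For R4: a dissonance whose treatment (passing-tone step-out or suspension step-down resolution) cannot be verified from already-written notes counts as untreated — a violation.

{B3, C4, E4}

E3: violates R2
F3: violates R4
G3: violates R1
A3: violates R4
B3: legal
C4: legal
D4: violates R4
E4: legal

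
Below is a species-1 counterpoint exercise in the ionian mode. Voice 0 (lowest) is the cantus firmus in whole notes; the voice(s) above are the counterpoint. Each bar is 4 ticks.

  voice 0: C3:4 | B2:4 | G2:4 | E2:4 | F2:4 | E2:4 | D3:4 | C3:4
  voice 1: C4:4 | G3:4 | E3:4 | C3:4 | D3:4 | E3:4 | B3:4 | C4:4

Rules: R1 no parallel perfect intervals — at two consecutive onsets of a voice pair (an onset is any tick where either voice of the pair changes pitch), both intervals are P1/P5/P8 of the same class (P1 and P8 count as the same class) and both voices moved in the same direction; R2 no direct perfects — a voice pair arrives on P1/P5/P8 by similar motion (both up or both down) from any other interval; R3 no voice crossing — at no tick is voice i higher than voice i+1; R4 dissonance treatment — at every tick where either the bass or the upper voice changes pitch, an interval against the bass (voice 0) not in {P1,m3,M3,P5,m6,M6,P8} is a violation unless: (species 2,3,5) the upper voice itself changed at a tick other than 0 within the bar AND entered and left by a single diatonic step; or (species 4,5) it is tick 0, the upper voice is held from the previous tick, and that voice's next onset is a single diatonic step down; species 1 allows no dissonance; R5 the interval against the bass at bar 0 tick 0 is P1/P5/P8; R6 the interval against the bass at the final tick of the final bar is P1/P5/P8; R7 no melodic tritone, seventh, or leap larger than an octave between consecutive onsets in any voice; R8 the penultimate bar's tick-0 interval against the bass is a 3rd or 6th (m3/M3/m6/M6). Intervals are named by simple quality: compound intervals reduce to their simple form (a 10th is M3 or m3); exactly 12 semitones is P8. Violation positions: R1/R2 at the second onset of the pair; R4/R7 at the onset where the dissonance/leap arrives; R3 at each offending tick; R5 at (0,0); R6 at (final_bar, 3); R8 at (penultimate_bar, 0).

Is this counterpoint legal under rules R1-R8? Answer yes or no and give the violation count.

bar 0: v0=C3 v1=C4 (P8)
bar 1: v0=B2 v1=G3 (m6)
bar 2: v0=G2 v1=E3 (M6)
bar 3: v0=E2 v1=C3 (m6)
bar 4: v0=F2 v1=D3 (M6)
bar 5: v0=E2 v1=E3 (P8)
bar 6: v0=D3 v1=B3 (M6)
bar 7: v0=C3 v1=C4 (P8)
  R7 @ bar6.0: E2->D3 leap 10st

No (1 violations)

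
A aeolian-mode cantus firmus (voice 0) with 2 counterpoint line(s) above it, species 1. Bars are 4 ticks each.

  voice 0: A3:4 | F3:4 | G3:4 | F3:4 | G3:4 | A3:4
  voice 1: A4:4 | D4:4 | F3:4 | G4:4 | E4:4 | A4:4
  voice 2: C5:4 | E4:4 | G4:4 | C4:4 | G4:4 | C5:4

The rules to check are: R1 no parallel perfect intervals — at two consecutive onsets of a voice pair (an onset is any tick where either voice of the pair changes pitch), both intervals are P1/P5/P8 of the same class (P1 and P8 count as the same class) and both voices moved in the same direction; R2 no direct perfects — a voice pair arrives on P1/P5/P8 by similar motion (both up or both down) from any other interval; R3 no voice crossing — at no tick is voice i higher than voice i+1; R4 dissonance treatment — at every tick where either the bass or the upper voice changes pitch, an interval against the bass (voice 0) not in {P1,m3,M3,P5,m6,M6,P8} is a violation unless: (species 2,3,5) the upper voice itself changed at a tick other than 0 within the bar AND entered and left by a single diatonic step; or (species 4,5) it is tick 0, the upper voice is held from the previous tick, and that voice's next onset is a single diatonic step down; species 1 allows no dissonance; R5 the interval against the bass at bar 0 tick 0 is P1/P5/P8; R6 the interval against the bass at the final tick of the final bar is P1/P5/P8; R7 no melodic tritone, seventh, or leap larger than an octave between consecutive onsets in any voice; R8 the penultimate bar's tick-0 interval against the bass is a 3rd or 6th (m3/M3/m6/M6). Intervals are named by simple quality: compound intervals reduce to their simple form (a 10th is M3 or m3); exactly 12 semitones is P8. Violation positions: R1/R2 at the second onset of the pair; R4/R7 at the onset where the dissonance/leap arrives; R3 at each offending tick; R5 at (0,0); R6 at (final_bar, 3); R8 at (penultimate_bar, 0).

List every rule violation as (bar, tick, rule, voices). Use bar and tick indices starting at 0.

bar 0: v0=A3 v1=A4 v2=C5 downbeat m3
bar 1: v0=F3 v1=D4 v2=E4 downbeat M7
bar 2: v0=G3 v1=F3 v2=G4 downbeat P8
bar 3: v0=F3 v1=G4 v2=C4 downbeat P5
bar 4: v0=G3 v1=E4 v2=G4 downbeat P8
bar 5: v0=A3 v1=A4 v2=C5 downbeat m3
  -> R5 @ bar 0 tick 0 v(0, 2): opens on m3
  -> R4 @ bar 1 tick 0 v(0, 2): F3/E4 M7 untreated
  -> R2 @ bar 2 tick 0 v(0, 2): F3/E4 M7 -> G3/G4 P8 similar
  -> R3 @ bar 2 tick 0 v(0, 1): G3 above F3
  -> R4 @ bar 2 tick 0 v(0, 1): G3/F3 M2 untreated
  -> R3 @ bar 2 tick 1 v(0, 1): G3 above F3
  -> R3 @ bar 2 tick 2 v(0, 1): G3 above F3
  -> R3 @ bar 2 tick 3 v(0, 1): G3 above F3
  -> R2 @ bar 3 tick 0 v(0, 2): G3/G4 P8 -> F3/C4 P5 similar
  -> R3 @ bar 3 tick 0 v(1, 2): G4 above C4
  -> R4 @ bar 3 tick 0 v(0, 1): F3/G4 M2 untreated
  -> R7 @ bar 3 tick 0 v(1,): F3->G4 leap 14st
  -> R3 @ bar 3 tick 1 v(1, 2): G4 above C4
  -> R3 @ bar 3 tick 2 v(1, 2): G4 above C4
  -> R3 @ bar 3 tick 3 v(1, 2): G4 above C4
  -> R2 @ bar 4 tick 0 v(0, 2): F3/C4 P5 -> G3/G4 P8 similar
  -> R8 @ bar 4 tick 0 v(0, 2): penult P8 not 3rd/6th
  -> R2 @ bar 5 tick 0 v(0, 1): G3/E4 M6 -> A3/A4 P8 similar
  -> R6 @ bar 5 tick 3 v(0, 2): closes on m3

(0, 0, R5, (0, 2))
(1, 0, R4, (0, 2))
(2, 0, R2, (0, 2))
(2, 0, R3, (0, 1))
(2, 0, R4, (0, 1))
(2, 1, R3, (0, 1))
(2, 2, R3, (0, 1))
(2, 3, R3, (0, 1))
(3, 0, R2, (0, 2))
(3, 0, R3, (1, 2))
(3, 0, R4, (0, 1))
(3, 0, R7, (1,))
(3, 1, R3, (1, 2))
(3, 2, R3, (1, 2))
(3, 3, R3, (1, 2))
(4, 0, R2, (0, 2))
(4, 0, R8, (0, 2))
(5, 0, R2, (0, 1))
(5, 3, R6, (0, 2))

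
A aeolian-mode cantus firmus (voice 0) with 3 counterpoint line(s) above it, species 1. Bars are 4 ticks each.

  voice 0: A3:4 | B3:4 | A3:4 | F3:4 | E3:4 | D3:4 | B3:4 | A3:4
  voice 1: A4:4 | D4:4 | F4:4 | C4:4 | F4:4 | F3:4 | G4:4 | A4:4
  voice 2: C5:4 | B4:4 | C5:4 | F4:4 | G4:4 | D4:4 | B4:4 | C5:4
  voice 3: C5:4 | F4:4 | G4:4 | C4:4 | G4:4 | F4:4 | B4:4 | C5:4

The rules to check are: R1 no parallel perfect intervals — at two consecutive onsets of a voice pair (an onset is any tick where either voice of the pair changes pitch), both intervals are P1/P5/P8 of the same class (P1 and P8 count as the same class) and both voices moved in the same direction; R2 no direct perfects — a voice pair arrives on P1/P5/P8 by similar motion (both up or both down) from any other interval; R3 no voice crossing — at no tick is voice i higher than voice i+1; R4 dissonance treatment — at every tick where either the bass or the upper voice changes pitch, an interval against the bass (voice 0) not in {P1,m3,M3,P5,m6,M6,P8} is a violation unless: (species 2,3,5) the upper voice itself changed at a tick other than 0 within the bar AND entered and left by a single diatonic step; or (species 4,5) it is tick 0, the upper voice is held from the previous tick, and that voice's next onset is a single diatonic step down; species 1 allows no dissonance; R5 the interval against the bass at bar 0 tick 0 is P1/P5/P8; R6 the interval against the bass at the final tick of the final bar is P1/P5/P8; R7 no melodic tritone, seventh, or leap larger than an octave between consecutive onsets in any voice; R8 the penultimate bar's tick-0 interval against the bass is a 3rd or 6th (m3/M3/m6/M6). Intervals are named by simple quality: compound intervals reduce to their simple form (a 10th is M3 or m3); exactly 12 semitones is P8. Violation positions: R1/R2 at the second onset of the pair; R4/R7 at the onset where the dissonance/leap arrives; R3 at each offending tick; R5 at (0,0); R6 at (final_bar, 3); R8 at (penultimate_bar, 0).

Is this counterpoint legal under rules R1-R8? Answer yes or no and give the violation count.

bar 0: v0=A3 v1=A4 v2=C5 v3=C5 (m3)
bar 1: v0=B3 v1=D4 v2=B4 v3=F4 (TT)
bar 2: v0=A3 v1=F4 v2=C5 v3=G4 (m7)
bar 3: v0=F3 v1=C4 v2=F4 v3=C4 (P5)
bar 4: v0=E3 v1=F4 v2=G4 v3=G4 (m3)
bar 5: v0=D3 v1=F3 v2=D4 v3=F4 (m3)
bar 6: v0=B3 v1=G4 v2=B4 v3=B4 (P8)
bar 7: v0=A3 v1=A4 v2=C5 v3=C5 (m3)
  R5 @ bar0.0: opens on m3
  R5 @ bar0.0: opens on m3
  R3 @ bar1.0: B4 above F4
  R4 @ bar1.0: B3/F4 TT untreated
  R3 @ bar1.1: B4 above F4
  R3 @ bar1.2: B4 above F4
  R3 @ bar1.3: B4 above F4
  R2 @ bar2.0: D4/B4 M6 -> F4/C5 P5 similar
  R3 @ bar2.0: C5 above G4
  R4 @ bar2.0: A3/G4 m7 untreated
  R3 @ bar2.1: C5 above G4
  R3 @ bar2.2: C5 above G4
  R3 @ bar2.3: C5 above G4
  R2 @ bar3.0: A3/F4 m6 -> F3/C4 P5 similar
  R2 @ bar3.0: A3/C5 m3 -> F3/F4 P8 similar
  R2 @ bar3.0: A3/G4 m7 -> F3/C4 P5 similar
  R2 @ bar3.0: F4/G4 M2 -> C4/C4 P1 similar
  R3 @ bar3.0: F4 above C4
  R3 @ bar3.1: F4 above C4
  R3 @ bar3.2: F4 above C4
  R3 @ bar3.3: F4 above C4
  R2 @ bar4.0: F4/C4 P4 -> G4/G4 P1 similar
  R4 @ bar4.0: E3/F4 m2 untreated
  R2 @ bar5.0: E3/G4 m3 -> D3/D4 P8 similar
  R2 @ bar5.0: F4/G4 M2 -> F3/F4 P8 similar
  R1 @ bar6.0: D3/D4 P8 -> B3/B4 P8 similar
  R2 @ bar6.0: D3/F4 m3 -> B3/B4 P8 similar
  R2 @ bar6.0: D4/F4 m3 -> B4/B4 P1 similar
  R7 @ bar6.0: F3->G4 leap 14st
  R7 @ bar6.0: F4->B4 leap 6st
  R8 @ bar6.0: penult P8 not 3rd/6th
  R8 @ bar6.0: penult P8 not 3rd/6th
  R1 @ bar7.0: B4/B4 P1 -> C5/C5 P1 similar
  R6 @ bar7.3: closes on m3
  R6 @ bar7.3: closes on m3

No (35 violations)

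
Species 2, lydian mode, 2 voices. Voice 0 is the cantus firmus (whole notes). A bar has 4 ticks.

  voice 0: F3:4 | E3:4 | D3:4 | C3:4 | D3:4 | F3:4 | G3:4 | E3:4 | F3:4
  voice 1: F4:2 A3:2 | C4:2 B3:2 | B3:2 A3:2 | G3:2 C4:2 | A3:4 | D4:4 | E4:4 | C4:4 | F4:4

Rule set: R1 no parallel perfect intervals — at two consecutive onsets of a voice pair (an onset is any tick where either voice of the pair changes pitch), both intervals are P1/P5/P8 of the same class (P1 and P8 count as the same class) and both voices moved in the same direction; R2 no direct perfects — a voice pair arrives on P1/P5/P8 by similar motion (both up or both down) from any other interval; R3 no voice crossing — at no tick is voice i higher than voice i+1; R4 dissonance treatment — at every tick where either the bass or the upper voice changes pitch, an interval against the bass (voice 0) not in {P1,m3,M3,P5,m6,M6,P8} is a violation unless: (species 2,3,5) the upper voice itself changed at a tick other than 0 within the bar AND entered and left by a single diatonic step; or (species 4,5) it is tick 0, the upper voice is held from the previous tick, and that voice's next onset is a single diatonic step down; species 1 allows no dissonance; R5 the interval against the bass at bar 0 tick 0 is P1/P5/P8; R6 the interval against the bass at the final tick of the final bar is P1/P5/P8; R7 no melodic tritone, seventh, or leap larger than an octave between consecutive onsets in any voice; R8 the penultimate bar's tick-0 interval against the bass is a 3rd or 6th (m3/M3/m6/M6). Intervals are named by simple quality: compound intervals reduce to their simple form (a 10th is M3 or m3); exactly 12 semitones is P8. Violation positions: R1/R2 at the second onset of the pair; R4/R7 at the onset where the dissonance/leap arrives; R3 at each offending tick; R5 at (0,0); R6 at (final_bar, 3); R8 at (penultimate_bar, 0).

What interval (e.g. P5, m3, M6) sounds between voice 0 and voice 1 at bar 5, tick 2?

voice 0=F3 voice 1=D4 -> M6

M6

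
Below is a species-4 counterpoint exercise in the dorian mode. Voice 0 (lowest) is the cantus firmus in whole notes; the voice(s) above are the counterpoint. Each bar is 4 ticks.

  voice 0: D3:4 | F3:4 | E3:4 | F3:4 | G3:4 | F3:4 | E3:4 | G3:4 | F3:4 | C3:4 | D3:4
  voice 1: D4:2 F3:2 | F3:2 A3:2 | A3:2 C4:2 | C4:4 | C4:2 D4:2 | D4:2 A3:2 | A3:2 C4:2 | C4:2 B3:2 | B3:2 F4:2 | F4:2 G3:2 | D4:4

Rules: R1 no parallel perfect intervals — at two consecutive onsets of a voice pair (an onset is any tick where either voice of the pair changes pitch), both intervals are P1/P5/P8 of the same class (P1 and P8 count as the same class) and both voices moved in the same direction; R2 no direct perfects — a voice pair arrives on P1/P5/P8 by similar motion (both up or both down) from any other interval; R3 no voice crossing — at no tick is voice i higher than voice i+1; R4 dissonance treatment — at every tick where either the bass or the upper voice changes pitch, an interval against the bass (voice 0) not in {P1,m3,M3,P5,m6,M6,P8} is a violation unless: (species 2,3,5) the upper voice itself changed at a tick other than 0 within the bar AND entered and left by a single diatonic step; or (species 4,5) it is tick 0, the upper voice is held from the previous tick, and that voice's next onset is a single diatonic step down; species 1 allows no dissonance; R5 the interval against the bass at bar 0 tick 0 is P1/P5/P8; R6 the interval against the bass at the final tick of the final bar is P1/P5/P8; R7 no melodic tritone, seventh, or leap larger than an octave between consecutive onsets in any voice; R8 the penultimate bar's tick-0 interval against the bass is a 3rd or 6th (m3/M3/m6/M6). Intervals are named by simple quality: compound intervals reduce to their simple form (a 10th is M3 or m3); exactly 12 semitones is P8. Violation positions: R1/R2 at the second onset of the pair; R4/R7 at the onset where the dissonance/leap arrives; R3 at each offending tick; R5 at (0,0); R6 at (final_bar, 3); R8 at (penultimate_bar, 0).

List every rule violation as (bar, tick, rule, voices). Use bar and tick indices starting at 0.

(2, 0, R4, (0, 1))
(4, 0, R4, (0, 1))
(6, 0, R4, (0, 1))
(8, 0, R4, (0, 1))
(8, 2, R7, (1,))
(9, 0, R4, (0, 1))
(9, 0, R8, (0, 1))
(9, 2, R7, (1,))
(10, 0, R2, (0, 1))

bar 0: v0=D3 v1=D4 downbeat P8
bar 1: v0=F3 v1=F3 downbeat P1
bar 2: v0=E3 v1=A3 downbeat P4
bar 3: v0=F3 v1=C4 downbeat P5
bar 4: v0=G3 v1=C4 downbeat P4
bar 5: v0=F3 v1=D4 downbeat M6
bar 6: v0=E3 v1=A3 downbeat P4
bar 7: v0=G3 v1=C4 downbeat P4
bar 8: v0=F3 v1=B3 downbeat TT
bar 9: v0=C3 v1=F4 downbeat P4
bar 10: v0=D3 v1=D4 downbeat P8
  -> R4 @ bar 2 tick 0 v(0, 1): E3/A3 P4 untreated
  -> R4 @ bar 4 tick 0 v(0, 1): G3/C4 P4 untreated
  -> R4 @ bar 6 tick 0 v(0, 1): E3/A3 P4 untreated
  -> R4 @ bar 8 tick 0 v(0, 1): F3/B3 TT untreated
  -> R7 @ bar 8 tick 2 v(1,): B3->F4 leap 6st
  -> R4 @ bar 9 tick 0 v(0, 1): C3/F4 P4 untreated
  -> R8 @ bar 9 tick 0 v(0, 1): penult P4 not 3rd/6th
  -> R7 @ bar 9 tick 2 v(1,): F4->G3 leap 10st
  -> R2 @ bar 10 tick 0 v(0, 1): C3/G3 P5 -> D3/D4 P8 similar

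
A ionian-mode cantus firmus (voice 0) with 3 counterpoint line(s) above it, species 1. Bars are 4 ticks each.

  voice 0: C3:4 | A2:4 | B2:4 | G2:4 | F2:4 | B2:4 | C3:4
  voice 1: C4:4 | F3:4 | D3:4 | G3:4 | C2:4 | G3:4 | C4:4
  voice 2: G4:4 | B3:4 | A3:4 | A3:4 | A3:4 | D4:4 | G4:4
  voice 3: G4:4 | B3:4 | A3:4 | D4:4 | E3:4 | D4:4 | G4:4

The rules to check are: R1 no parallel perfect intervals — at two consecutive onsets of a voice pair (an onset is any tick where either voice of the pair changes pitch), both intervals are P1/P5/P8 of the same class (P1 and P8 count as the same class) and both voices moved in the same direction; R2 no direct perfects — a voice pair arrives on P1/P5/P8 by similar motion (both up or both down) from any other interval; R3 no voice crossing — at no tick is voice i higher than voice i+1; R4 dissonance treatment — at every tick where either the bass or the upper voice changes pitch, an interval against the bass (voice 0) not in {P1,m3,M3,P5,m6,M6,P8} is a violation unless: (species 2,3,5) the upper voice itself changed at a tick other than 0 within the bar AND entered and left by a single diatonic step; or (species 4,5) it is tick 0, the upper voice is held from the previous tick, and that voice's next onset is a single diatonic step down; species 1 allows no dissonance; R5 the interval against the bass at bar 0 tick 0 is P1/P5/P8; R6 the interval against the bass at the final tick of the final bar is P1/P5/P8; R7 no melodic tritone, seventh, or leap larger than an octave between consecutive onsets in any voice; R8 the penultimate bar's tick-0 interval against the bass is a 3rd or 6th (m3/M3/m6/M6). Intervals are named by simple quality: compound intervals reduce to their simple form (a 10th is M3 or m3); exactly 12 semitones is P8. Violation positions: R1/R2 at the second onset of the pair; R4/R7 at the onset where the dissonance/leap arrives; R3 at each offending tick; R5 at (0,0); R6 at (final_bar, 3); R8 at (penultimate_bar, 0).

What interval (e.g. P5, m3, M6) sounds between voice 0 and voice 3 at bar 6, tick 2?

P5

voice 0=C3 voice 3=G4 -> P5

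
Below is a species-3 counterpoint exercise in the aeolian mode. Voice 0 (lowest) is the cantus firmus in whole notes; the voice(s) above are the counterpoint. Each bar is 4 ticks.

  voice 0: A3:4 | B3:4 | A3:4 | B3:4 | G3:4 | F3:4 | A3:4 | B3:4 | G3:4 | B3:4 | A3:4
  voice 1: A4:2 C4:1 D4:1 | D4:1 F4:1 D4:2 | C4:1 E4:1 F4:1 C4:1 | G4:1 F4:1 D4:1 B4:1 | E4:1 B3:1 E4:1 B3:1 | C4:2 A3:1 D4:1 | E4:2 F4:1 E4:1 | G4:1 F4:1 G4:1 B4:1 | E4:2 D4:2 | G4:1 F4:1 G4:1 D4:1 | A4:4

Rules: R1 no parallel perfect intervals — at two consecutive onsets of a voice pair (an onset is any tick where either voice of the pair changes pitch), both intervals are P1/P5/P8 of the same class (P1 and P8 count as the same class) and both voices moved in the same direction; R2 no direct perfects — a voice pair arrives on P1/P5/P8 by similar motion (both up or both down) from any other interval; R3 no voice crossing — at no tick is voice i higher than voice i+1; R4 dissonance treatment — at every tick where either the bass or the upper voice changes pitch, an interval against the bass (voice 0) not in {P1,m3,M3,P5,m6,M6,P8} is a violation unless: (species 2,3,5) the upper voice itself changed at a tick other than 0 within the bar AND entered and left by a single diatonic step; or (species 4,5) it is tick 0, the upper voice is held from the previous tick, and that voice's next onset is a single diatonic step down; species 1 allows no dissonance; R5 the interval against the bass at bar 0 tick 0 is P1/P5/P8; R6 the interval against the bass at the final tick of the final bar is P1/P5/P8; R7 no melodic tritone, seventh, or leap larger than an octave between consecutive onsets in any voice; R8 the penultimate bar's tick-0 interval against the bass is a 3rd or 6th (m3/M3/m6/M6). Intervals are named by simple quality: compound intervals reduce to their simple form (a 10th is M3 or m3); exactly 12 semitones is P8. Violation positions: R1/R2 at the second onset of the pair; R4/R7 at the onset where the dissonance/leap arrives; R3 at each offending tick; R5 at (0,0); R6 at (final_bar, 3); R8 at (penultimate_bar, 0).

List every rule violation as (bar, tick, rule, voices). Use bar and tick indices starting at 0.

(0, 3, R4, (0, 1))
(1, 1, R4, (0, 1))
(3, 1, R4, (0, 1))
(6, 0, R2, (0, 1))

bar 0: v0=A3 v1=A4 downbeat P8
bar 1: v0=B3 v1=D4 downbeat m3
bar 2: v0=A3 v1=C4 downbeat m3
bar 3: v0=B3 v1=G4 downbeat m6
bar 4: v0=G3 v1=E4 downbeat M6
bar 5: v0=F3 v1=C4 downbeat P5
bar 6: v0=A3 v1=E4 downbeat P5
bar 7: v0=B3 v1=G4 downbeat m6
bar 8: v0=G3 v1=E4 downbeat M6
bar 9: v0=B3 v1=G4 downbeat m6
bar 10: v0=A3 v1=A4 downbeat P8
  -> R4 @ bar 0 tick 3 v(0, 1): A3/D4 P4 untreated
  -> R4 @ bar 1 tick 1 v(0, 1): B3/F4 TT untreated
  -> R4 @ bar 3 tick 1 v(0, 1): B3/F4 TT untreated
  -> R2 @ bar 6 tick 0 v(0, 1): F3/D4 M6 -> A3/E4 P5 similar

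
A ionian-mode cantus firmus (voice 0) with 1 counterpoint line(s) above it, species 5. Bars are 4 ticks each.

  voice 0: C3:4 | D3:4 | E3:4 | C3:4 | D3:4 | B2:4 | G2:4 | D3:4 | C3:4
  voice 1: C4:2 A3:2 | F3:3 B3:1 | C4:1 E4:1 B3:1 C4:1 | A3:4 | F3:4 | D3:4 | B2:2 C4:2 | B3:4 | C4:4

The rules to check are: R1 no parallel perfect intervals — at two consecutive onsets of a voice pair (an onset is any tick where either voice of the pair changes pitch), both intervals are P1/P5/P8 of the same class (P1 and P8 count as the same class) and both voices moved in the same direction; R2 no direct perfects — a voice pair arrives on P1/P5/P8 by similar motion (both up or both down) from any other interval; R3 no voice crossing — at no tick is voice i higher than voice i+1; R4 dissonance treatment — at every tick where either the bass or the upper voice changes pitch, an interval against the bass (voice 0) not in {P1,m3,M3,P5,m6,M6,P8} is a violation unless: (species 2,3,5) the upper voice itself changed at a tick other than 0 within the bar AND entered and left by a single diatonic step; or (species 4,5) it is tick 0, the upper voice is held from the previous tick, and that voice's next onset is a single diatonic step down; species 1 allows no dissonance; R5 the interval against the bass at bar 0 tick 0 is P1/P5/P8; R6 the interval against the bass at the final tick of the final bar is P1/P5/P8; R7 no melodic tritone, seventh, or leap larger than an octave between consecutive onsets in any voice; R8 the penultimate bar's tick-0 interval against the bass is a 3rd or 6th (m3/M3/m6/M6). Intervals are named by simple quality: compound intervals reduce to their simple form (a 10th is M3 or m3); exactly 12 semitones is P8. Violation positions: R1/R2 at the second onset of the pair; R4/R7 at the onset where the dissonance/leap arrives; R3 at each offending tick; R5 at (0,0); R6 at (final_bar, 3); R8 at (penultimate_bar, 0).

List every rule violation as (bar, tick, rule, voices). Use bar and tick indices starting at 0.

(1, 3, R7, (1,))
(6, 2, R4, (0, 1))
(6, 2, R7, (1,))

bar 0: v0=C3 v1=C4 downbeat P8
bar 1: v0=D3 v1=F3 downbeat m3
bar 2: v0=E3 v1=C4 downbeat m6
bar 3: v0=C3 v1=A3 downbeat M6
bar 4: v0=D3 v1=F3 downbeat m3
bar 5: v0=B2 v1=D3 downbeat m3
bar 6: v0=G2 v1=B2 downbeat M3
bar 7: v0=D3 v1=B3 downbeat M6
bar 8: v0=C3 v1=C4 downbeat P8
  -> R7 @ bar 1 tick 3 v(1,): F3->B3 leap 6st
  -> R4 @ bar 6 tick 2 v(0, 1): G2/C4 P4 untreated
  -> R7 @ bar 6 tick 2 v(1,): B2->C4 leap 13st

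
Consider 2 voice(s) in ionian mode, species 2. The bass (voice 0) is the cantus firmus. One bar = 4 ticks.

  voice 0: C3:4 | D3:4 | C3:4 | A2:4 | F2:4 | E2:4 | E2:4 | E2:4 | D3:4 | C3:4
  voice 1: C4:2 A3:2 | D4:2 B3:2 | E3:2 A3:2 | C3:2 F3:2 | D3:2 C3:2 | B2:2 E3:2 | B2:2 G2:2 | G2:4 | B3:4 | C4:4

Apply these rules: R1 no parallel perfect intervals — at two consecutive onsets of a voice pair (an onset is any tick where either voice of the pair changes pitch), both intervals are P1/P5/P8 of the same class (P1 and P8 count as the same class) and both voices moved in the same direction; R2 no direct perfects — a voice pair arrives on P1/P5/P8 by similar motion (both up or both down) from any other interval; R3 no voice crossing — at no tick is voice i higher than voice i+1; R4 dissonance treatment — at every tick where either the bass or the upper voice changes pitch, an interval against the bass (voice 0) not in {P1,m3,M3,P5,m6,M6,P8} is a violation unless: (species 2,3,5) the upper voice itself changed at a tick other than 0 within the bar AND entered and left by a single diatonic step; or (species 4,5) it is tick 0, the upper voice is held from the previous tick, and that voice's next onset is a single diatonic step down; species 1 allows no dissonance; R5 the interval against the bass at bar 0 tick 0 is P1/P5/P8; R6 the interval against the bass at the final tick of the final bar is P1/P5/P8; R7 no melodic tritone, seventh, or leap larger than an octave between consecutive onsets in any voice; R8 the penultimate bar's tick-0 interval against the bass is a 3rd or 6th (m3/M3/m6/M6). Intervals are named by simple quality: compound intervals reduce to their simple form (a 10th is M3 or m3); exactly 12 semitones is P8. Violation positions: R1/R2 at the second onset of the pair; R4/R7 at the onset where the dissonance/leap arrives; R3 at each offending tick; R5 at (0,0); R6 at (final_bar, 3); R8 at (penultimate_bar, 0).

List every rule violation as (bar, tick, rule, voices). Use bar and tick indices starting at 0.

(1, 0, R2, (0, 1))
(5, 0, R1, (0, 1))
(8, 0, R7, (0,))
(8, 0, R7, (1,))

bar 0: v0=C3 v1=C4 downbeat P8
bar 1: v0=D3 v1=D4 downbeat P8
bar 2: v0=C3 v1=E3 downbeat M3
bar 3: v0=A2 v1=C3 downbeat m3
bar 4: v0=F2 v1=D3 downbeat M6
bar 5: v0=E2 v1=B2 downbeat P5
bar 6: v0=E2 v1=B2 downbeat P5
bar 7: v0=E2 v1=G2 downbeat m3
bar 8: v0=D3 v1=B3 downbeat M6
bar 9: v0=C3 v1=C4 downbeat P8
  -> R2 @ bar 1 tick 0 v(0, 1): C3/A3 M6 -> D3/D4 P8 similar
  -> R1 @ bar 5 tick 0 v(0, 1): F2/C3 P5 -> E2/B2 P5 similar
  -> R7 @ bar 8 tick 0 v(0,): E2->D3 leap 10st
  -> R7 @ bar 8 tick 0 v(1,): G2->B3 leap 16st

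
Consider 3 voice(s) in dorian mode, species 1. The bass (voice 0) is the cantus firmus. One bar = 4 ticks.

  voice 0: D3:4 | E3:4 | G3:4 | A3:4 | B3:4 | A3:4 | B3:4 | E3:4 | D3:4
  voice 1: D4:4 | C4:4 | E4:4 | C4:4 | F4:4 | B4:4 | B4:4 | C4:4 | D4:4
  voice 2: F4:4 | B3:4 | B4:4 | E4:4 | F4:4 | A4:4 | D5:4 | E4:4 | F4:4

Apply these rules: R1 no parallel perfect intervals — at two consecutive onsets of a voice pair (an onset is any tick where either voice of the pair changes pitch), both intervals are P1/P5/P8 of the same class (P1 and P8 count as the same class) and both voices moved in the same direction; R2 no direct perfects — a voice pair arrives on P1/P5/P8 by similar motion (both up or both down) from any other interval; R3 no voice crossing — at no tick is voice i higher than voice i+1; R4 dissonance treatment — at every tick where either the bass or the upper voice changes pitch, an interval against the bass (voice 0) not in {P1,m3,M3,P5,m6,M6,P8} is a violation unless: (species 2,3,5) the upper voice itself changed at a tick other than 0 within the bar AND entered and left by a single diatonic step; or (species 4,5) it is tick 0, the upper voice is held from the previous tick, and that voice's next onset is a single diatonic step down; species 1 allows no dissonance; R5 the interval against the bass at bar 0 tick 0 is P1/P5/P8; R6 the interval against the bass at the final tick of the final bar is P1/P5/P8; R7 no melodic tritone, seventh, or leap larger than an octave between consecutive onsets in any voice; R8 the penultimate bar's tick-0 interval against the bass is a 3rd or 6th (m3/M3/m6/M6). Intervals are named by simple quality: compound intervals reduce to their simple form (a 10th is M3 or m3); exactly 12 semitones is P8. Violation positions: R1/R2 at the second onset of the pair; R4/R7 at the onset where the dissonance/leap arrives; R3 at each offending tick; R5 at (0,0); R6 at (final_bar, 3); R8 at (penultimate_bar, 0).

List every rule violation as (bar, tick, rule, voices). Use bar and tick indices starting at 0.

bar 0: v0=D3 v1=D4 v2=F4 downbeat m3
bar 1: v0=E3 v1=C4 v2=B3 downbeat P5
bar 2: v0=G3 v1=E4 v2=B4 downbeat M3
bar 3: v0=A3 v1=C4 v2=E4 downbeat P5
bar 4: v0=B3 v1=F4 v2=F4 downbeat TT
bar 5: v0=A3 v1=B4 v2=A4 downbeat P8
bar 6: v0=B3 v1=B4 v2=D5 downbeat m3
bar 7: v0=E3 v1=C4 v2=E4 downbeat P8
bar 8: v0=D3 v1=D4 v2=F4 downbeat m3
  -> R5 @ bar 0 tick 0 v(0, 2): opens on m3
  -> R3 @ bar 1 tick 0 v(1, 2): C4 above B3
  -> R7 @ bar 1 tick 0 v(2,): F4->B3 leap 6st
  -> R3 @ bar 1 tick 1 v(1, 2): C4 above B3
  -> R3 @ bar 1 tick 2 v(1, 2): C4 above B3
  -> R3 @ bar 1 tick 3 v(1, 2): C4 above B3
  -> R2 @ bar 2 tick 0 v(1, 2): C4/B3 m2 -> E4/B4 P5 similar
  -> R2 @ bar 4 tick 0 v(1, 2): C4/E4 M3 -> F4/F4 P1 similar
  -> R4 @ bar 4 tick 0 v(0, 1): B3/F4 TT untreated
  -> R4 @ bar 4 tick 0 v(0, 2): B3/F4 TT untreated
  -> R3 @ bar 5 tick 0 v(1, 2): B4 above A4
  -> R4 @ bar 5 tick 0 v(0, 1): A3/B4 M2 untreated
  -> R7 @ bar 5 tick 0 v(1,): F4->B4 leap 6st
  -> R3 @ bar 5 tick 1 v(1, 2): B4 above A4
  -> R3 @ bar 5 tick 2 v(1, 2): B4 above A4
  -> R3 @ bar 5 tick 3 v(1, 2): B4 above A4
  -> R2 @ bar 7 tick 0 v(0, 2): B3/D5 m3 -> E3/E4 P8 similar
  -> R7 @ bar 7 tick 0 v(1,): B4->C4 leap 11st
  -> R7 @ bar 7 tick 0 v(2,): D5->E4 leap 10st
  -> R8 @ bar 7 tick 0 v(0, 2): penult P8 not 3rd/6th
  -> R6 @ bar 8 tick 3 v(0, 2): closes on m3

(0, 0, R5, (0, 2))
(1, 0, R3, (1, 2))
(1, 0, R7, (2,))
(1, 1, R3, (1, 2))
(1, 2, R3, (1, 2))
(1, 3, R3, (1, 2))
(2, 0, R2, (1, 2))
(4, 0, R2, (1, 2))
(4, 0, R4, (0, 1))
(4, 0, R4, (0, 2))
(5, 0, R3, (1, 2))
(5, 0, R4, (0, 1))
(5, 0, R7, (1,))
(5, 1, R3, (1, 2))
(5, 2, R3, (1, 2))
(5, 3, R3, (1, 2))
(7, 0, R2, (0, 2))
(7, 0, R7, (1,))
(7, 0, R7, (2,))
(7, 0, R8, (0, 2))
(8, 3, R6, (0, 2))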